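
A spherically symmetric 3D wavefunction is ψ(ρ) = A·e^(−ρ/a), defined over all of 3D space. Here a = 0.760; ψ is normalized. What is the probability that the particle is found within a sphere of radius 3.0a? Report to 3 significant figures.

With dV = 4πρ²dρ, the probability is ∫|ψ|² dV over ρ ≤ 3.0a.
A² is fixed by ∫₀^∞ 4πρ²|ψ|² dρ = 1, i.e. A² = (π·a^3)^(−1).
Let u = ρ/a; then A², 4π and the length scale all cancel, so P = ∫_{0}^{3.0} u^2·e^(-2·u) du ÷ ∫_{0}^{∞} u^2·e^(-2·u) du.
Using ∫ u^2·e^(-2·u) du = -(2·u^2 + 2·u + 1)·e^(-2·u)/4, the numerator is 1/4 - 25·e^(-6)/4 and the denominator is 1/4.
Taking the ratio yields P = 0.9380.

P ≈ 0.938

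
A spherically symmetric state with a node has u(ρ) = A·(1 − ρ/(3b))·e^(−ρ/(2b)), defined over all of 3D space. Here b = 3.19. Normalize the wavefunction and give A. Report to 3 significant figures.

A ≈ 0.0606

We need A² ∫|f|² 4πρ² dρ = 1, taking the integral from 0 to ∞.
(Spherical symmetry: dV = 4πρ² dρ.)
∫|u|² 4πρ² dρ = A²·(8·π·b^3/3).
So A² = (8·π·b^3/3)^(−1).
With b = 3.19: A² = 0.003677 and A = 0.06064.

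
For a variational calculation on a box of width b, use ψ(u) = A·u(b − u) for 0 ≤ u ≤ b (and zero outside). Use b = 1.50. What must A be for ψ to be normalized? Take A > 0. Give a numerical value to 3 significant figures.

The normalization condition is ∫|ψ|² du = 1 from 0 to b.
Expanding the polynomial and integrating term by term, with ψ = A·u(b − u), the integral evaluates to A²·[b^5/30].
Substituting b = 1.50 gives A² = 3.951, so A = 1.988.

A ≈ 1.99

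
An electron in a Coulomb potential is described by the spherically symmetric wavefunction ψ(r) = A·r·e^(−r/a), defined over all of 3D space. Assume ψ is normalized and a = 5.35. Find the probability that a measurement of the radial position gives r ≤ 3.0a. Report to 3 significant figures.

P ≈ 0.715

Integrate the radial probability density 4πr²|ψ|² over r ≤ 3.0a.
Normalization gives A² = 1/(3·π·a^5).
Substituting u = r/a, A², 4π and the length scale all cancel in the ratio: P = ∫_{0}^{3.0} u^4·e^(-2·u) du / ∫_{0}^{∞} u^4·e^(-2·u) du.
An antiderivative of u^4·e^(-2·u) is -(u^4/2 + u^3 + 3·u^2/2 + 3·u/2 + 3/4)·e^(-2·u); evaluating from 0 to 3.0 gives 3/4 - 345·e^(-6)/4, while the full integral is 3/4.
The region integral divided by the full integral gives P = 0.7149.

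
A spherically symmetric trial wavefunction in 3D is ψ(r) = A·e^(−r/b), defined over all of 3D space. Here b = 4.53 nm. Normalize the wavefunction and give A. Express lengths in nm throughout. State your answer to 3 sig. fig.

Require ∫ |ψ|² 4πr² dr = 1 over the whole domain.
The angular integral contributes 4π, leaving ∫₀^∞ r²|ψ|² dr.
With ∫₀^∞ r^2 e^(−αr) dr = 2!/α^3, carrying out the integral gives A² · π·b^3.
So A² = (π·b^3)^(−1).
Substituting b = 4.53 gives A² = 0.003424, so A = 0.05852.

A ≈ 0.0585 nm^(-3/2)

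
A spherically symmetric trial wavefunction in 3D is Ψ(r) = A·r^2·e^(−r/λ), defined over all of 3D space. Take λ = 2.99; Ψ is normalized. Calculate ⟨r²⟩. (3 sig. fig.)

⟨r²⟩ = ∫ r^2 |Ψ|² 4πr² dr over the full domain.
Recall ∫₀^∞ r^m e^(−r/β) dr = m!·β^(m+1), since the A² factors cancel between numerator and denominator, ⟨r²⟩ = 14·λ^2.
Putting λ = 2.99 gives 125.2.

⟨r^2⟩ ≈ 125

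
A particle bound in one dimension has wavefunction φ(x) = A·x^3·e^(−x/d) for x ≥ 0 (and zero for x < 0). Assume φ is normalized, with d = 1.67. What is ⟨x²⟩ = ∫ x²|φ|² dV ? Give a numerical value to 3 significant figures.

By definition ⟨x²⟩ = ∫ x^2 |φ(x)|² dx.
Recall ∫₀^∞ x^m e^(−x/β) dx = m!·β^(m+1), since the A² factors cancel between numerator and denominator, ⟨x²⟩ = 14·d^2.
With d = 1.67, ⟨x^2⟩ = 39.04.

⟨x^2⟩ ≈ 39.0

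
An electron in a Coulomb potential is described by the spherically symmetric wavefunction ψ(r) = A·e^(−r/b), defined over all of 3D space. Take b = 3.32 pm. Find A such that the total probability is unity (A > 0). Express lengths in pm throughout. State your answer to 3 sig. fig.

A ≈ 0.0933 pm^(-3/2)

We need A² ∫|f|² 4πr² dr = 1, taking the integral from 0 to ∞.
(Spherical symmetry: dV = 4πr² dr.)
With ∫₀^∞ r^2 e^(−αr) dr = 2!/α^3, the integral (without the A² prefactor) comes out to π·b^3.
Setting this equal to 1 gives A² = 1/(π·b^3).
Substituting b = 3.32 gives A² = 0.008698, so A = 0.09326.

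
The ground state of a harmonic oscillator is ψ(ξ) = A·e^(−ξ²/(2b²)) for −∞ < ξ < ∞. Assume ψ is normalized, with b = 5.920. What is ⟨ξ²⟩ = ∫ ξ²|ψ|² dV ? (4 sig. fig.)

⟨ξ²⟩ = ∫ ξ^2 |ψ|² dξ over the full domain.
Since the A² factors cancel between numerator and denominator, ⟨ξ²⟩ = b^2/2.
With b = 5.920, ⟨ξ^2⟩ = 17.523.

⟨ξ^2⟩ ≈ 17.52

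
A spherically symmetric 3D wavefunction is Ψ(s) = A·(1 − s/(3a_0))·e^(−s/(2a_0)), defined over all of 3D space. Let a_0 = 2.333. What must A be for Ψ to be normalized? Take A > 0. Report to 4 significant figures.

A ≈ 0.09695

We need A² ∫|f|² 4πs² ds = 1, taking the integral from 0 to ∞.
The integral (without the A² prefactor) comes out to 8·π·a_0^3/3.
Hence A² = 1/[8·π·a_0^3/3].
Substituting a_0 = 2.333 gives A² = 0.0094002, so A = 0.096955.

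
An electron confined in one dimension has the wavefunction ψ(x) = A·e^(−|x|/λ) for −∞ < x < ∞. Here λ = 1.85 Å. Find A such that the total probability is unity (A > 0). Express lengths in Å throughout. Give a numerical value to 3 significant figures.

Require ∫ |ψ|² dx = 1 over the whole domain.
With ∫₀^∞ x^0 e^(−αx) dx = 0!/α^1, carrying out the integral gives A² · λ.
Setting this equal to 1 gives A² = 1/(λ).
Plugging in λ = 1.85 yields A = 0.7352.

A ≈ 0.735 Å^(-1/2)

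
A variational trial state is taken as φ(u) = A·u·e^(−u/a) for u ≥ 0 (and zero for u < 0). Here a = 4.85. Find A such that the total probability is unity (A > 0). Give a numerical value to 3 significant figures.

A ≈ 0.187

The normalization condition is ∫|φ|² du = 1 from 0 to ∞.
Recall ∫₀^∞ u^m e^(−u/β) du = m!·β^(m+1), ∫|φ|² du = A²·(a^3/4).
Substituting a = 4.85 gives A² = 0.03506, so A = 0.1872.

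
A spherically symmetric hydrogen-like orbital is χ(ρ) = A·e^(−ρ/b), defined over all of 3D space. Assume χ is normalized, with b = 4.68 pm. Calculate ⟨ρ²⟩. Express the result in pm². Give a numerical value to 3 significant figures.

By definition ⟨ρ²⟩ = ∫ ρ^2 |χ(ρ)|² 4πρ² dρ.
Using ∫₀^∞ ρⁿ e^(−αρ) dρ = n!/αⁿ⁺¹, since the A² factors cancel between numerator and denominator, ⟨ρ²⟩ = 3·b^2.
Putting b = 4.68 gives 65.71.

⟨ρ^2⟩ ≈ 65.7 pm^2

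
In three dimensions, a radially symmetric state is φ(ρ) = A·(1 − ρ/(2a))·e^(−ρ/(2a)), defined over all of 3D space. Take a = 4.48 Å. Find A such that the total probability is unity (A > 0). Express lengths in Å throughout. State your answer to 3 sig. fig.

Normalization requires ∫|φ|² 4πρ² dρ = 1, integrated from 0 to ∞.
∫|φ|² 4πρ² dρ = A²·(8·π·a^3).
Hence A² = 1/[8·π·a^3].
Substituting a = 4.48 gives A² = 0.0004425, so A = 0.02104.

A ≈ 0.0210 Å^(-3/2)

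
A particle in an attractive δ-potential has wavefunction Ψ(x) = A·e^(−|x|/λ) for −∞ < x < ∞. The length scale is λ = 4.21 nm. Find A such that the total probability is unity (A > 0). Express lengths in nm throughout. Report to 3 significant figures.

A ≈ 0.487 nm^(-1/2)

Require ∫ |Ψ|² dx = 1 over the whole domain.
∫|Ψ|² dx = A²·(λ).
So A² = (λ)^(−1).
With λ = 4.21: A² = 0.2375 and A = 0.4874.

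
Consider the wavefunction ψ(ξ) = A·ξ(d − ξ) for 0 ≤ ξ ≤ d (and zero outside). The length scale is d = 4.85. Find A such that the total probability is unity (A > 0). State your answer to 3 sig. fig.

We need A² ∫|f|² dξ = 1, taking the integral from 0 to d.
Expanding the polynomial and integrating term by term, ∫|ψ|² dξ = A²·(d^5/30).
Hence A² = 1/[d^5/30].
Plugging in d = 4.85 yields A = 0.1057.

A ≈ 0.106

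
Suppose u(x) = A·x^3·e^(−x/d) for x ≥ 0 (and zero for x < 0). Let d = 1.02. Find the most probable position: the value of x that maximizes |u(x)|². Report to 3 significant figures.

The maximum of |u(x)|² occurs where its derivative vanishes.
Solving yields x = 3·d.
With d = 1.02, the most probable position is 3.060.

x ≈ 3.06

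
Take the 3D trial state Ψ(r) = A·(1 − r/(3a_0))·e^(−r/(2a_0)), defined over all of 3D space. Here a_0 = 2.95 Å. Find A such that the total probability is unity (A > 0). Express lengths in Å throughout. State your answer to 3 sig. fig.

Normalization requires ∫|Ψ|² 4πr² dr = 1, integrated from 0 to ∞.
Recall ∫₀^∞ r^m e^(−r/β) dr = m!·β^(m+1), the integral (without the A² prefactor) comes out to 8·π·a_0^3/3.
Setting this equal to 1 gives A² = 1/(8·π·a_0^3/3).
Plugging in a_0 = 2.95 yields A = 0.06819.

A ≈ 0.0682 Å^(-3/2)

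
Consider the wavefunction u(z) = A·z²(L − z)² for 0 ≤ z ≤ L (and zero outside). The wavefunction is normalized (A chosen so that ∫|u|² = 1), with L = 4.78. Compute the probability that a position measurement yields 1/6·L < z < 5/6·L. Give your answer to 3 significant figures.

P ≈ 0.982

|u|² is the probability density, so P = ∫_{1/6·L}^{5/6·L} |u|² dz.
Since A² = 1/(L^9/630), this is the region integral divided by the full normalization integral.
Let t = z/L; then A² and the length scale cancel, so P = ∫_{1/6}^{5/6} t^4·(1 - t)^4 dt ÷ ∫_{0}^{1} t^4·(1 - t)^4 dt.
With ∫ t^4·(1 - t)^4 dt = t^5·(70·t^4 - 315·t^3 + 540·t^2 - 420·t + 126)/630 + C, the region integral is ≈ 0.0015589 and the full one is 1/630.
Taking the ratio, P = 0.9821.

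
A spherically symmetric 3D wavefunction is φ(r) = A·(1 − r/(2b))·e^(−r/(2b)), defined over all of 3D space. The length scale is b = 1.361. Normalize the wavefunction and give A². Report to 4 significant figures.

A^2 ≈ 0.01578

Require ∫ |φ|² 4πr² dr = 1 over the whole domain.
The integral (without the A² prefactor) comes out to 8·π·b^3.
Hence A² = 1/[8·π·b^3].
With b = 1.361: A² = 0.015783 and A = 0.12563.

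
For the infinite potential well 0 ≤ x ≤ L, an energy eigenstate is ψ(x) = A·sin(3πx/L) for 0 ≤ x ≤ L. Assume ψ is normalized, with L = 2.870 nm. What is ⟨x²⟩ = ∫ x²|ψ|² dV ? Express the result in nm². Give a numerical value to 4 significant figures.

By definition ⟨x²⟩ = ∫ x^2 |ψ(x)|² dx.
Using sin²θ = (1 − cos 2θ)/2, evaluating both integrals, ⟨x²⟩ = -L^2/(18·π^2) + L^2/3.
Putting L = 2.870 gives 2.6993.

⟨x^2⟩ ≈ 2.699 nm^2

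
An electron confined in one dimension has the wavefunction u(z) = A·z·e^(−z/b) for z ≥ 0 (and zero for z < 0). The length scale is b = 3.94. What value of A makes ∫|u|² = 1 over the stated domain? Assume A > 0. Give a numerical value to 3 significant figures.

A ≈ 0.256

We need A² ∫|f|² dz = 1, taking the integral from 0 to ∞.
The integral (without the A² prefactor) comes out to b^3/4.
Setting this equal to 1 gives A² = 1/(b^3/4).
Plugging in b = 3.94 yields A = 0.2557.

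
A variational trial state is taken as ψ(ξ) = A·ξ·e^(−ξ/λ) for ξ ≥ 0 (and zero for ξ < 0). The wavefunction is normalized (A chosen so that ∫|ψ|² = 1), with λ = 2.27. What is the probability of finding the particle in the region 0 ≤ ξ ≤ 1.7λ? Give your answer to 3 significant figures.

P = ∫_{0}^{1.7λ} |ψ(ξ)|² dξ.
The normalization integral ∫|ψ|²dξ over the whole domain equals λ^3/4·A², and A² cancels in the ratio.
Substituting u = ξ/λ, A² and the length scale cancel in the ratio: P = ∫_{0}^{1.7} u^2·e^(-2·u) du / ∫_{0}^{∞} u^2·e^(-2·u) du.
Using ∫ u^2·e^(-2·u) du = -(2·u^2 + 2·u + 1)·e^(-2·u)/4, the numerator is 1/4 - 509·e^(-17/5)/200 and the denominator is 1/4.
The result is P = 0.6603.

P ≈ 0.660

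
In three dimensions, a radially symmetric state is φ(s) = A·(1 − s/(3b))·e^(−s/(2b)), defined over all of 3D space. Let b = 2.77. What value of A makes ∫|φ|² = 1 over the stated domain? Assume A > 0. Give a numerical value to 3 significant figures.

A ≈ 0.0749

The normalization condition is ∫|φ|² 4πs² ds = 1 from 0 to ∞.
(Spherical symmetry: dV = 4πs² ds.)
With φ = A·(1 − s/(3b))·e^(−s/(2b)), the integral evaluates to A²·[8·π·b^3/3].
Hence A² = 1/[8·π·b^3/3].
Plugging in b = 2.77 yields A = 0.07494.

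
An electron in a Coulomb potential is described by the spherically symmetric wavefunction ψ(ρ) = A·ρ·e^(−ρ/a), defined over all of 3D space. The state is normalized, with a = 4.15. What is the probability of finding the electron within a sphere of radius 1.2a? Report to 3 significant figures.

P ≈ 0.0959

P = ∫ |ψ|² 4πρ² dρ over ρ ≤ 1.2a.
Normalization gives A² = 1/(3·π·a^5).
Let u = ρ/a; then A², 4π and the length scale all cancel, so P = ∫_{0}^{1.2} u^4·e^(-2·u) du ÷ ∫_{0}^{∞} u^4·e^(-2·u) du.
An antiderivative of u^4·e^(-2·u) is -(u^4/2 + u^3 + 3·u^2/2 + 3·u/2 + 3/4)·e^(-2·u); evaluating from 0 to 1.2 gives ≈ 0.071901, while the full integral is 3/4.
This evaluates to P = 0.09587.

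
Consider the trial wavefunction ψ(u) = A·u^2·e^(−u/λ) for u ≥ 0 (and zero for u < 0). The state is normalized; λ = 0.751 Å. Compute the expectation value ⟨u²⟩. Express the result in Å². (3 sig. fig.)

⟨u^2⟩ ≈ 4.23 Å^2

By definition ⟨u²⟩ = ∫ u^2 |ψ(u)|² du.
Since the A² factors cancel between numerator and denominator, ⟨u²⟩ = 15·λ^2/2.
Putting λ = 0.751 gives 4.230.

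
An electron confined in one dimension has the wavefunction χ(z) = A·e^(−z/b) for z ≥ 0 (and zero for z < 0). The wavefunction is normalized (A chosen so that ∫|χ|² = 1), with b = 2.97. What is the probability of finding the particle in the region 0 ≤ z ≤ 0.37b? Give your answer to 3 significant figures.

P ≈ 0.523

P = ∫_{0}^{0.37b} |χ(z)|² dz.
The normalization integral ∫|χ|²dz over the whole domain equals b/2·A², and A² cancels in the ratio.
In terms of u = z/b (A² and the length scale cancel between numerator and denominator), P = [∫_{0}^{0.37} e^(-2·u) du] / [∫_{0}^{∞} e^(-2·u) du].
With ∫ e^(-2·u) du = -e^(-2·u)/2 + C, the region integral is 1/2 - e^(-37/50)/2 and the full one is 1/2.
Evaluating gives P = 0.5229.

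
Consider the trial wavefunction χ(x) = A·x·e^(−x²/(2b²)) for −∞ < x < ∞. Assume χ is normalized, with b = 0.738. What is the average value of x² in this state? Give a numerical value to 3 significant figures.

⟨x^2⟩ ≈ 0.817

⟨x²⟩ = ∫ x^2 |χ|² dx over the full domain.
Differentiating ∫e^(−αx²) dx = √(π/α) under α to get the higher moments, evaluating both integrals, ⟨x²⟩ = 3·b^2/2.
With b = 0.738, ⟨x^2⟩ = 0.8170.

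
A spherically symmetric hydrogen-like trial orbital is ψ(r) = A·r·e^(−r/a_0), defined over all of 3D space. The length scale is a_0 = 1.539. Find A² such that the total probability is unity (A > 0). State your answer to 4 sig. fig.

We need A² ∫|f|² 4πr² dr = 1, taking the integral from 0 to ∞.
In 3D with spherical symmetry the volume element is 4πr² dr.
∫|ψ|² 4πr² dr = A²·(3·π·a_0^5).
Setting this equal to 1 gives A² = 1/(3·π·a_0^5).
Plugging in a_0 = 1.539 yields A = 0.11086.

A^2 ≈ 0.01229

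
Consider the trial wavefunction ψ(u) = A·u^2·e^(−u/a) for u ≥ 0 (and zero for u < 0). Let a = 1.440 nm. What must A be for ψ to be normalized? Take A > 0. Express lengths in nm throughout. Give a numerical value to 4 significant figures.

A ≈ 0.4640 nm^(-5/2)

We need A² ∫|f|² du = 1, taking the integral from 0 to ∞.
With ∫₀^∞ u^4 e^(−αu) du = 4!/α^5, carrying out the integral gives A² · 3·a^5/4.
So A² = (3·a^5/4)^(−1).
Plugging in a = 1.440 yields A = 0.46405.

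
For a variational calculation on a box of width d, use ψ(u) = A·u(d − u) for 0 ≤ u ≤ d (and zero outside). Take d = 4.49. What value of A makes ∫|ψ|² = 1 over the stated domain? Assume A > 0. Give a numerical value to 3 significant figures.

Require ∫ |ψ|² du = 1 over the whole domain.
Expanding the polynomial and integrating term by term, the integral (without the A² prefactor) comes out to d^5/30.
Setting this equal to 1 gives A² = 1/(d^5/30).
Substituting d = 4.49 gives A² = 0.01644, so A = 0.1282.

A ≈ 0.128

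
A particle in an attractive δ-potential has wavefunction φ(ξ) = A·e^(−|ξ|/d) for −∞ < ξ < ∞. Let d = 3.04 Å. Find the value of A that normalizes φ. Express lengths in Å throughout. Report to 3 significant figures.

A ≈ 0.574 Å^(-1/2)

We need A² ∫|f|² dξ = 1, taking the integral from −∞ to ∞.
The integral (without the A² prefactor) comes out to d.
Substituting d = 3.04 gives A² = 0.3289, so A = 0.5735.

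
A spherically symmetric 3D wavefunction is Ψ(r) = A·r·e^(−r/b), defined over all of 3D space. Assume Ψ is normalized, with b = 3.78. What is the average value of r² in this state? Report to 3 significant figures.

By definition ⟨r²⟩ = ∫ r^2 |Ψ(r)|² 4πr² dr.
Using ∫₀^∞ rⁿ e^(−αr) dr = n!/αⁿ⁺¹, since the A² factors cancel between numerator and denominator, ⟨r²⟩ = 15·b^2/2.
With b = 3.78, ⟨r^2⟩ = 107.2.

⟨r^2⟩ ≈ 107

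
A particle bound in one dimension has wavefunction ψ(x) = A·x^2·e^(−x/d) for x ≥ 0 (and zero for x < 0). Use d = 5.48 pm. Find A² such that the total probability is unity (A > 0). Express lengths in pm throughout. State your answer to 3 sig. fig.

A^2 ≈ 0.000270 pm^(-5)

Require ∫ |ψ|² dx = 1 over the whole domain.
With ψ = A·x^2·e^(−x/d), the integral evaluates to A²·[3·d^5/4].
So A² = (3·d^5/4)^(−1).
Plugging in d = 5.48 yields A = 0.01643.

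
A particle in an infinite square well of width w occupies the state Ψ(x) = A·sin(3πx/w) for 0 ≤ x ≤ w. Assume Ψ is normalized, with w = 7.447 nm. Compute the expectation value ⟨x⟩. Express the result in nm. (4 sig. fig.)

By definition ⟨x⟩ = ∫ x |Ψ(x)|² dx.
With ∫₀^w sin²(nπx/w) dx = w/2, since the A² factors cancel between numerator and denominator, ⟨x⟩ = w/2.
Putting w = 7.447 gives 3.7235.

⟨x⟩ ≈ 3.724 nm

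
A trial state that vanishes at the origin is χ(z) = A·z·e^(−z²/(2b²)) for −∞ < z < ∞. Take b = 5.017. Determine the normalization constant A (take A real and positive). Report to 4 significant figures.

Normalization requires ∫|χ|² dz = 1, integrated from −∞ to ∞.
Differentiating ∫e^(−αz²) dz = √(π/α) under α to get the higher moments, ∫|χ|² dz = A²·(√(π)·b^3/2).
Setting this equal to 1 gives A² = 1/(√(π)·b^3/2).
With b = 5.017: A² = 0.0089356 and A = 0.094528.

A ≈ 0.09453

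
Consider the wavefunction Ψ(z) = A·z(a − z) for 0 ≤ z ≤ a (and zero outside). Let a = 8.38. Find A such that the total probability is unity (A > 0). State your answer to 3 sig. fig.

A ≈ 0.0269

We need A² ∫|f|² dz = 1, taking the integral from 0 to a.
Carrying out the integral gives A² · a^5/30.
Setting this equal to 1 gives A² = 1/(a^5/30).
Substituting a = 8.38 gives A² = 0.0007259, so A = 0.02694.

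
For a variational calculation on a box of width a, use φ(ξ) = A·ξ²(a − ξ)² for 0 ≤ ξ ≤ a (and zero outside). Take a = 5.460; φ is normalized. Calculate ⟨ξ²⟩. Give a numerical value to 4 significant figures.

The expectation value is the |φ|²-weighted average of ξ^2: ∫ ξ^2|φ|² dξ.
The ratio of the moment integral to the normalization integral gives ⟨ξ²⟩ = 3·a^2/11.
Putting a = 5.460 gives 8.1304.

⟨ξ^2⟩ ≈ 8.130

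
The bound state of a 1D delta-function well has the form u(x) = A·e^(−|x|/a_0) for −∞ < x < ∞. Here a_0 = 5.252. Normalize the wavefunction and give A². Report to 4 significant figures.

We need A² ∫|f|² dx = 1, taking the integral from −∞ to ∞.
With u = A·e^(−|x|/a_0), the integral evaluates to A²·[a_0].
Hence A² = 1/[a_0].
Plugging in a_0 = 5.252 yields A = 0.43635.

A^2 ≈ 0.1904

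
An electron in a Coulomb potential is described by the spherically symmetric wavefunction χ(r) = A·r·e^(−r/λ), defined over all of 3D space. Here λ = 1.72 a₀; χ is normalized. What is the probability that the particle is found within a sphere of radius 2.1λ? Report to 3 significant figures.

Integrate the radial probability density 4πr²|χ|² over r ≤ 2.1λ.
Normalization gives A² = 1/(3·π·λ^5).
Substituting u = r/λ, A², 4π and the length scale all cancel in the ratio: P = ∫_{0}^{2.1} u^4·e^(-2·u) du / ∫_{0}^{∞} u^4·e^(-2·u) du.
Using ∫ u^4·e^(-2·u) du = -(u^4/2 + u^3 + 3·u^2/2 + 3·u/2 + 3/4)·e^(-2·u), the numerator is ≈ 0.30763 and the denominator is 3/4.
This evaluates to P = 0.4102.

P ≈ 0.410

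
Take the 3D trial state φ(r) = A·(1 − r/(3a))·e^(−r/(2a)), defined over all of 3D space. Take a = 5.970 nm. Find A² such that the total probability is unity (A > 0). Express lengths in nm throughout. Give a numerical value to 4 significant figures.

Normalization requires ∫|φ|² 4πr² dr = 1, integrated from 0 to ∞.
With ∫₀^∞ r^4 e^(−αr) dr = 4!/α^5, the integral (without the A² prefactor) comes out to 8·π·a^3/3.
Hence A² = 1/[8·π·a^3/3].
Plugging in a = 5.970 yields A = 0.023685.

A^2 ≈ 0.0005610 nm^(-3)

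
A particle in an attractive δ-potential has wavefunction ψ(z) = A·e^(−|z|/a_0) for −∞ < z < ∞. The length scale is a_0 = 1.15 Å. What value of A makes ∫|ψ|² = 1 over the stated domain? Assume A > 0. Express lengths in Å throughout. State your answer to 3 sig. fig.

A ≈ 0.933 Å^(-1/2)

Normalization requires ∫|ψ|² dz = 1, integrated from −∞ to ∞.
The integral (without the A² prefactor) comes out to a_0.
So A² = (a_0)^(−1).
With a_0 = 1.15: A² = 0.8696 and A = 0.9325.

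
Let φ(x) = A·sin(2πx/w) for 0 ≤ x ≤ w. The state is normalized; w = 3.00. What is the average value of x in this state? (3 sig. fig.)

The expectation value is the |φ|²-weighted average of x: ∫ x|φ|² dx.
With ∫₀^w sin²(nπx/w) dx = w/2, evaluating both integrals, ⟨x⟩ = w/2.
With w = 3.00, ⟨x⟩ = 1.500.

⟨x⟩ ≈ 1.50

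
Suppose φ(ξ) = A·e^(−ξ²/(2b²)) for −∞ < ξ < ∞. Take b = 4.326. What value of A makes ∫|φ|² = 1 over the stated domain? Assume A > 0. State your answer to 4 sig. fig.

A ≈ 0.3611

We need A² ∫|f|² dξ = 1, taking the integral from −∞ to ∞.
Using the Gaussian integral ∫_{−∞}^{∞} e^(−αξ²) dξ = √(π/α), the integral (without the A² prefactor) comes out to √(π)·b.
So A² = (√(π)·b)^(−1).
With b = 4.326: A² = 0.13042 and A = 0.36113.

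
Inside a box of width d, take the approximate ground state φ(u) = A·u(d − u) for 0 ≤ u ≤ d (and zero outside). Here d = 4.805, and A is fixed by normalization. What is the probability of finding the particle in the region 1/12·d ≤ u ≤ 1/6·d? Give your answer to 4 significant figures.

The probability is P = ∫ |φ|² du over [1/12·d, 1/6·d].
With A² fixed by ∫|φ|² = 1, i.e. A² = (d^5/30)^(−1), substitute and integrate.
Let t = u/d; then A² and the length scale cancel, so P = ∫_{1/12}^{1/6} t^2·(1 - t)^2 dt ÷ ∫_{0}^{1} t^2·(1 - t)^2 dt.
Using ∫ t^2·(1 - t)^2 dt = t^3·(6·t^2 - 15·t + 10)/30, the numerator is ≈ 0.00101354 and the denominator is 1/30.
Taking the ratio, P = 0.030406.

P ≈ 0.03041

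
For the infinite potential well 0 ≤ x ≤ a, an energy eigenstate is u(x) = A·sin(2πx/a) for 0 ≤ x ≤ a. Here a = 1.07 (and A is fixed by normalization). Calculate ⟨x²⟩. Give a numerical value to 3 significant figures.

⟨x^2⟩ ≈ 0.367

The expectation value is the |u|²-weighted average of x^2: ∫ x^2|u|² dx.
Using sin²θ = (1 − cos 2θ)/2, evaluating both integrals, ⟨x²⟩ = -a^2/(8·π^2) + a^2/3.
Putting a = 1.07 gives 0.3671.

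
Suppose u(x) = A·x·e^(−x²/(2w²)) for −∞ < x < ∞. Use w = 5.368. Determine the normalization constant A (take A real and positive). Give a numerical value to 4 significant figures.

The normalization condition is ∫|u|² dx = 1 from −∞ to ∞.
Carrying out the integral gives A² · √(π)·w^3/2.
Setting this equal to 1 gives A² = 1/(√(π)·w^3/2).
With w = 5.368: A² = 0.0072949 and A = 0.085410.

A ≈ 0.08541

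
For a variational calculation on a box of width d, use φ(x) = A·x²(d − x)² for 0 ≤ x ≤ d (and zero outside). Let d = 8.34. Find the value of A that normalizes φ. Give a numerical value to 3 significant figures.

A ≈ 0.00180

The normalization condition is ∫|φ|² dx = 1 from 0 to d.
With φ = A·x²(d − x)², the integral evaluates to A²·[d^9/630].
So A² = (d^9/630)^(−1).
Substituting d = 8.34 gives A² = 0.000003227, so A = 0.001796.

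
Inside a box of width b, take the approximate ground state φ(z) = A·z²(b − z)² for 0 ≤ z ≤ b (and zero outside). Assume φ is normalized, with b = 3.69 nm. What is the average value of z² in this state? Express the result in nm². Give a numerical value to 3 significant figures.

⟨z²⟩ = ∫ z^2 |φ|² dz over the full domain.
Expanding the polynomial and integrating term by term, the ratio of the moment integral to the normalization integral gives ⟨z²⟩ = 3·b^2/11.
With b = 3.69, ⟨z^2⟩ = 3.713.

⟨z^2⟩ ≈ 3.71 nm^2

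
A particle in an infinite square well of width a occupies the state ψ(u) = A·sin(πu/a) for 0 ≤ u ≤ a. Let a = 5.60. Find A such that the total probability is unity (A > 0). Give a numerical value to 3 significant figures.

A ≈ 0.598

Normalization requires ∫|ψ|² du = 1, integrated from 0 to a.
The integral (without the A² prefactor) comes out to a/2.
Setting this equal to 1 gives A² = 1/(a/2).
With a = 5.60: A² = 0.3571 and A = 0.5976.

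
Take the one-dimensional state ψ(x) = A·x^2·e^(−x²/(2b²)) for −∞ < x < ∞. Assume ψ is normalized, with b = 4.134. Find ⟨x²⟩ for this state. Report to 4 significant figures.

⟨x^2⟩ ≈ 42.72

The expectation value is the |ψ|²-weighted average of x^2: ∫ x^2|ψ|² dx.
Differentiating ∫e^(−αx²) dx = √(π/α) under α to get the higher moments, the ratio of the moment integral to the normalization integral gives ⟨x²⟩ = 5·b^2/2.
Putting b = 4.134 gives 42.725.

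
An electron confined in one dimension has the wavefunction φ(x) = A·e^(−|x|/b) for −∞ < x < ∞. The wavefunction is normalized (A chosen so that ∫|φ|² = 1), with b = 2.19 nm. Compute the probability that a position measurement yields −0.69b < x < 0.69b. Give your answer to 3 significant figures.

P = ∫_{−0.69b}^{0.69b} |φ(x)|² dx.
Since A² = 1/(b), this is the region integral divided by the full normalization integral.
Both integrals are even about x = 0, so only the x ≥ 0 halves are needed (the factors of 2 cancel). In terms of u = x/b (A² and the length scale cancel between numerator and denominator), P = [∫_{0}^{0.69} e^(-2·u) du] / [∫_{0}^{∞} e^(-2·u) du].
With ∫ e^(-2·u) du = -e^(-2·u)/2 + C, the region integral is 1/2 - e^(-69/50)/2 and the full one is 1/2.
Taking the ratio, P = 0.7484.

P ≈ 0.748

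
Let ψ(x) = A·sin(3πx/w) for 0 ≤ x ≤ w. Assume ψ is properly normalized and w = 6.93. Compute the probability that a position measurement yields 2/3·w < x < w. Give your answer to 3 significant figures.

P = ∫_{2/3·w}^{w} |ψ(x)|² dx.
With A² fixed by ∫|ψ|² = 1, i.e. A² = (w/2)^(−1), substitute and integrate.
In terms of u = x/w (A² and the length scale cancel between numerator and denominator), P = [∫_{2/3}^{1} sin(3·π·u)^2 du] / [∫_{0}^{1} sin(3·π·u)^2 du].
An antiderivative of sin(3·π·u)^2 is u/2 - sin(6·π·u)/(12·π); evaluating from 2/3 to 1 gives 1/6, while the full integral is 1/2.
Taking the ratio, P = 1/3.

P ≈ 0.333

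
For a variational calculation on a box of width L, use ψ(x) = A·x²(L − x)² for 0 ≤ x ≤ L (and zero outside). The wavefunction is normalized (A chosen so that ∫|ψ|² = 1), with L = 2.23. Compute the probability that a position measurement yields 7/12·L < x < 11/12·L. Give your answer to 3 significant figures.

|ψ|² is the probability density, so P = ∫_{7/12·L}^{11/12·L} |ψ|² dx.
With A² fixed by ∫|ψ|² = 1, i.e. A² = (L^9/630)^(−1), substitute and integrate.
Substituting u = x/L, A² and the length scale cancel in the ratio: P = ∫_{7/12}^{11/12} u^4·(1 - u)^4 du / ∫_{0}^{1} u^4·(1 - u)^4 du.
Using ∫ u^4·(1 - u)^4 du = u^5·(70·u^4 - 315·u^3 + 540·u^2 - 420·u + 126)/630, the numerator is ≈ 0.00047929 and the denominator is 1/630.
Taking the ratio, P = 0.3019.

P ≈ 0.302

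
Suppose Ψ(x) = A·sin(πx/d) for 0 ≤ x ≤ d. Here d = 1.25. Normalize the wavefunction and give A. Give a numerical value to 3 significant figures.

The normalization condition is ∫|Ψ|² dx = 1 from 0 to d.
With ∫₀^d sin²(nπx/d) dx = d/2, ∫|Ψ|² dx = A²·(d/2).
So A² = (d/2)^(−1).
Plugging in d = 1.25 yields A = 1.265.

A ≈ 1.26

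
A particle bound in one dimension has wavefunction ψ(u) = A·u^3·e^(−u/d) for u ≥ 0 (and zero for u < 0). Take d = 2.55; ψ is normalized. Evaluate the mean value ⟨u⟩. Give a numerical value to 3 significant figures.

The expectation value is the |ψ|²-weighted average of u: ∫ u|ψ|² du.
With ∫₀^∞ u^7 e^(−αu) du = 7!/α^8, evaluating both integrals, ⟨u⟩ = 7·d/2.
Putting d = 2.55 gives 8.925.

⟨u⟩ ≈ 8.93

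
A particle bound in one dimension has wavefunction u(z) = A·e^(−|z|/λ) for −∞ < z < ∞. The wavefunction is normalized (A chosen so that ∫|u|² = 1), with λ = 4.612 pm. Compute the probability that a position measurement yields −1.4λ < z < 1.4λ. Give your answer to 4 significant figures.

P ≈ 0.9392

P = ∫_{−1.4λ}^{1.4λ} |u(z)|² dz.
Since A² = 1/(λ), this is the region integral divided by the full normalization integral.
Both integrals are even about z = 0, so only the z ≥ 0 halves are needed (the factors of 2 cancel). In terms of t = z/λ (A² and the length scale cancel between numerator and denominator), P = [∫_{0}^{1.4} e^(-2·t) dt] / [∫_{0}^{∞} e^(-2·t) dt].
Using ∫ e^(-2·t) dt = -e^(-2·t)/2, the numerator is 1/2 - e^(-14/5)/2 and the denominator is 1/2.
Taking the ratio, P = 0.93919.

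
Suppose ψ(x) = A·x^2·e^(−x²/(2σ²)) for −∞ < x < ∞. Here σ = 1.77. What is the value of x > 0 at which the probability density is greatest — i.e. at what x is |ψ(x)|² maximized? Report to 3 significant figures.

Differentiate |ψ(x)|² with respect to x and set to zero.
This gives x = √(2)·σ.
With σ = 1.77, the value of x > 0 at which the probability density is greatest is 2.503.

x ≈ 2.50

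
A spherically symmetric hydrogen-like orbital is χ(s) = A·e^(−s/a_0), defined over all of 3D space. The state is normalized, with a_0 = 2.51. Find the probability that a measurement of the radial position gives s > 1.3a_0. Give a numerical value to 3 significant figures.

With dV = 4πs²ds, the probability is ∫|χ|² dV over s > 1.3a_0.
Normalization gives A² = 1/(π·a_0^3).
In terms of u = s/a_0 (A², 4π and the length scale all cancel between numerator and denominator), P = [∫_{1.3}^{∞} u^2·e^(-2·u) du] / [∫_{0}^{∞} u^2·e^(-2·u) du].
Using ∫ u^2·e^(-2·u) du = -(2·u^2 + 2·u + 1)·e^(-2·u)/4, the numerator is 349·e^(-13/5)/200 and the denominator is 1/4.
Taking the ratio yields P = 0.5184.

P ≈ 0.518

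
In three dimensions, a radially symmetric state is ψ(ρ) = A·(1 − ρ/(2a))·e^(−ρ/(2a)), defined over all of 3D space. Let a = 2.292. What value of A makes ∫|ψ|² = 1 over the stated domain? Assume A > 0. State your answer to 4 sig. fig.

The normalization condition is ∫|ψ|² 4πρ² dρ = 1 from 0 to ∞.
In 3D with spherical symmetry the volume element is 4πρ² dρ.
With ∫₀^∞ ρ^4 e^(−αρ) dρ = 4!/α^5, with ψ = A·(1 − ρ/(2a))·e^(−ρ/(2a)), the integral evaluates to A²·[8·π·a^3].
Setting this equal to 1 gives A² = 1/(8·π·a^3).
With a = 2.292: A² = 0.0033046 and A = 0.057485.

A ≈ 0.05749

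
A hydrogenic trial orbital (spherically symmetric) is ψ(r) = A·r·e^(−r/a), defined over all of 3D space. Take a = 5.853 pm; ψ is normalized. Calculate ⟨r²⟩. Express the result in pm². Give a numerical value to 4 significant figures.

⟨r^2⟩ ≈ 256.9 pm^2

By definition ⟨r²⟩ = ∫ r^2 |ψ(r)|² 4πr² dr.
Recall ∫₀^∞ r^m e^(−r/β) dr = m!·β^(m+1), the ratio of the moment integral to the normalization integral gives ⟨r²⟩ = 15·a^2/2.
Putting a = 5.853 gives 256.93.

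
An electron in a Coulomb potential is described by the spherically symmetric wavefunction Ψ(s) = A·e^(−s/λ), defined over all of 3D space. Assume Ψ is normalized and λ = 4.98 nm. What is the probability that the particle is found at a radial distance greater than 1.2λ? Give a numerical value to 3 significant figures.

P ≈ 0.570

With dV = 4πs²ds, the probability is ∫|Ψ|² dV over s > 1.2λ.
The full normalization integral is A²·[π·λ^3] = 1, fixing A².
Substituting u = s/λ, A², 4π and the length scale all cancel in the ratio: P = ∫_{1.2}^{∞} u^2·e^(-2·u) du / ∫_{0}^{∞} u^2·e^(-2·u) du.
Using ∫ u^2·e^(-2·u) du = -(2·u^2 + 2·u + 1)·e^(-2·u)/4, the numerator is 157·e^(-12/5)/100 and the denominator is 1/4.
Taking the ratio yields P = 0.5697.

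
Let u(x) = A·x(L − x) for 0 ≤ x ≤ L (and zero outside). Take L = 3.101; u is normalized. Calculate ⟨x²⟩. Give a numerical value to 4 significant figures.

The expectation value is the |u|²-weighted average of x^2: ∫ x^2|u|² dx.
Since the A² factors cancel between numerator and denominator, ⟨x²⟩ = 2·L^2/7.
Putting L = 3.101 gives 2.7475.

⟨x^2⟩ ≈ 2.747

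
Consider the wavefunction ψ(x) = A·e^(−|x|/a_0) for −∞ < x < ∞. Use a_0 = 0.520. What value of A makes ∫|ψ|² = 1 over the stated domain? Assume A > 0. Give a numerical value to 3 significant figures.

A ≈ 1.39

The normalization condition is ∫|ψ|² dx = 1 from −∞ to ∞.
With ψ = A·e^(−|x|/a_0), the integral evaluates to A²·[a_0].
So A² = (a_0)^(−1).
Plugging in a_0 = 0.520 yields A = 1.387.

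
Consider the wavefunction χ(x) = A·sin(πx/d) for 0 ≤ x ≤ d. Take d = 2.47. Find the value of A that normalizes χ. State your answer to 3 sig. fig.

A ≈ 0.900

We need A² ∫|f|² dx = 1, taking the integral from 0 to d.
Using sin²θ = (1 − cos 2θ)/2, with χ = A·sin(πx/d), the integral evaluates to A²·[d/2].
So A² = (d/2)^(−1).
With d = 2.47: A² = 0.8097 and A = 0.8998.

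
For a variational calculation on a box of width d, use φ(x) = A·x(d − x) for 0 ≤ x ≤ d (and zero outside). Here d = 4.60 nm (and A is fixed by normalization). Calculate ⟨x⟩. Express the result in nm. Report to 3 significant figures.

⟨x⟩ ≈ 2.30 nm

The expectation value is the |φ|²-weighted average of x: ∫ x|φ|² dx.
Expanding the polynomial and integrating term by term, evaluating both integrals, ⟨x⟩ = d/2.
Putting d = 4.60 gives 2.300.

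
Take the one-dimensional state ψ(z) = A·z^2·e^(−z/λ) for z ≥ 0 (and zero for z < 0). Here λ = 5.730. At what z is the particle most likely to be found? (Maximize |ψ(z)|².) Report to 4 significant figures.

The maximum of |ψ(z)|² occurs where its derivative vanishes.
This gives z = 2·λ.
With λ = 5.730, the most probable position is 11.460.

z ≈ 11.46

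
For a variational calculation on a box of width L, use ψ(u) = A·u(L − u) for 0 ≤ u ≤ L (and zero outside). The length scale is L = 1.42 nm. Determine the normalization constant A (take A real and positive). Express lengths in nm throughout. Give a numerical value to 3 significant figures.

A ≈ 2.28 nm^(-5/2)

We need A² ∫|f|² du = 1, taking the integral from 0 to L.
Expanding the polynomial and integrating term by term, the integral (without the A² prefactor) comes out to L^5/30.
So A² = (L^5/30)^(−1).
Substituting L = 1.42 gives A² = 5.196, so A = 2.280.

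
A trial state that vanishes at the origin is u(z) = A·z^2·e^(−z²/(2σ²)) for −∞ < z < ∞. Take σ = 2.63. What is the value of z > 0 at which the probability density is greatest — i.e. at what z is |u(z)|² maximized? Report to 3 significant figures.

z ≈ 3.72

Set d/dz [|u(z)|²] = 0 and solve for z > 0.
Solving yields z = √(2)·σ.
With σ = 2.63, the value of z > 0 at which the probability density is greatest is 3.719.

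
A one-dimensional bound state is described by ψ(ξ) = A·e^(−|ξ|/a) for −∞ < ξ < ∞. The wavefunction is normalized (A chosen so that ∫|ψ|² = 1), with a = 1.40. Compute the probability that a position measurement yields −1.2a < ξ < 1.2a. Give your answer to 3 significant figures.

|ψ|² is the probability density, so P = ∫_{−1.2a}^{1.2a} |ψ|² dξ.
The normalization integral ∫|ψ|²dξ over the whole domain equals a·A², and A² cancels in the ratio.
By symmetry take twice the ξ ≥ 0 contribution in numerator and denominator; the 2's cancel. Substituting u = ξ/a, A² and the length scale cancel in the ratio: P = ∫_{0}^{1.2} e^(-2·u) du / ∫_{0}^{∞} e^(-2·u) du.
An antiderivative of e^(-2·u) is -e^(-2·u)/2; evaluating from 0 to 1.2 gives 1/2 - e^(-12/5)/2, while the full integral is 1/2.
This works out to P = 0.9093.

P ≈ 0.909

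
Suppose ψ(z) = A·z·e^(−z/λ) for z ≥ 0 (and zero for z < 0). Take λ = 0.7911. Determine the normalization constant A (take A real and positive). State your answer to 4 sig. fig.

We need A² ∫|f|² dz = 1, taking the integral from 0 to ∞.
The integral (without the A² prefactor) comes out to λ^3/4.
With λ = 0.7911: A² = 8.0792 and A = 2.8424.

A ≈ 2.842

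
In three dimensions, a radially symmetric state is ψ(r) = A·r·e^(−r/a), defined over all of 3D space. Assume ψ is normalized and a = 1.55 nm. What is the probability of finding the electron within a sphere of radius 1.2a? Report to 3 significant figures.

Integrate the radial probability density 4πr²|ψ|² over r ≤ 1.2a.
Normalization gives A² = 1/(3·π·a^5).
Let u = r/a; then A², 4π and the length scale all cancel, so P = ∫_{0}^{1.2} u^4·e^(-2·u) du ÷ ∫_{0}^{∞} u^4·e^(-2·u) du.
Using ∫ u^4·e^(-2·u) du = -(u^4/2 + u^3 + 3·u^2/2 + 3·u/2 + 3/4)·e^(-2·u), the numerator is ≈ 0.071901 and the denominator is 3/4.
This evaluates to P = 0.09587.

P ≈ 0.0959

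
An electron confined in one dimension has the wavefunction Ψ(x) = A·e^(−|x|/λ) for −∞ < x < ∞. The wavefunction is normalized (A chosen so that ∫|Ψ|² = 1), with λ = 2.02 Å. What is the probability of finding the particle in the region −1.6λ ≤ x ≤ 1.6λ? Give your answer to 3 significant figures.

P ≈ 0.959

|Ψ|² is the probability density, so P = ∫_{−1.6λ}^{1.6λ} |Ψ|² dx.
The normalization integral ∫|Ψ|²dx over the whole domain equals λ·A², and A² cancels in the ratio.
By symmetry take twice the x ≥ 0 contribution in numerator and denominator; the 2's cancel. Substituting u = x/λ, A² and the length scale cancel in the ratio: P = ∫_{0}^{1.6} e^(-2·u) du / ∫_{0}^{∞} e^(-2·u) du.
With ∫ e^(-2·u) du = -e^(-2·u)/2 + C, the region integral is 1/2 - e^(-16/5)/2 and the full one is 1/2.
Evaluating gives P = 0.9592.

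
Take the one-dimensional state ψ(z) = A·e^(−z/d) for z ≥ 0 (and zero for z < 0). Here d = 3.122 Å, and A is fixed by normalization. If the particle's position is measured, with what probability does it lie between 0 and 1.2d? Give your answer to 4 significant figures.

P = ∫_{0}^{1.2d} |ψ(z)|² dz.
The normalization integral ∫|ψ|²dz over the whole domain equals d/2·A², and A² cancels in the ratio.
In terms of u = z/d (A² and the length scale cancel between numerator and denominator), P = [∫_{0}^{1.2} e^(-2·u) du] / [∫_{0}^{∞} e^(-2·u) du].
With ∫ e^(-2·u) du = -e^(-2·u)/2 + C, the region integral is 1/2 - e^(-12/5)/2 and the full one is 1/2.
Evaluating gives P = 0.90928.

P ≈ 0.9093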